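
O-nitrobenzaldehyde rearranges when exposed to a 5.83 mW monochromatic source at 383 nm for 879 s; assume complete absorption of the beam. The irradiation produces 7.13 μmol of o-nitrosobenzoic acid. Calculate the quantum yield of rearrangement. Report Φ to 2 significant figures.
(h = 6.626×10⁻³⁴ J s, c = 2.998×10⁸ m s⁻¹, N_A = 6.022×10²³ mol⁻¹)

Φ = 0.43

Product: 7.13 μmol = 7.13×10⁻⁶ mol.
Photon energy at 383 nm: hc/λ = (6.626×10⁻³⁴)(2.998×10⁸)/(383×10⁻⁹) = 5.187×10⁻¹⁹ J.
Energy delivered: (5.83 mW)(879 s) = 5.125 J.
Photons incident: 5.125 / 5.187×10⁻¹⁹ = 9.880×10¹⁸, i.e. 9.880×10¹⁸/6.022×10²³ = 1.641×10⁻⁵ mol.
Φ = 7.13×10⁻⁶ mol / 1.641×10⁻⁵ mol photons = 0.43.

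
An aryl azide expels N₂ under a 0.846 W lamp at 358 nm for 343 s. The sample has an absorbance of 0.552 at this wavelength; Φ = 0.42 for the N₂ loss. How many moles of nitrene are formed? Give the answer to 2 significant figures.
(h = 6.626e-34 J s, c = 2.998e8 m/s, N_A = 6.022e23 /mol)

Photon energy at 358 nm: hc/λ = (6.626e-34)(2.998e8)/(358e-9) = 5.549e-19 J.
Energy delivered: (0.846 W)(343 s) = 290.2 J.
Photons incident: 290.2 / 5.549e-19 = 5.230e20, i.e. 5.230e20/6.022e23 = 8.685e-4 mol.
Fraction absorbed: 1 − 10^(−0.552) = 0.7195.
Photons absorbed: 0.7195 × 8.685e-4 = 6.249e-4 mol.
Product: Φ × n_abs = 0.42 × 6.249e-4 = 2.625e-4 mol.

2.6e-4 mol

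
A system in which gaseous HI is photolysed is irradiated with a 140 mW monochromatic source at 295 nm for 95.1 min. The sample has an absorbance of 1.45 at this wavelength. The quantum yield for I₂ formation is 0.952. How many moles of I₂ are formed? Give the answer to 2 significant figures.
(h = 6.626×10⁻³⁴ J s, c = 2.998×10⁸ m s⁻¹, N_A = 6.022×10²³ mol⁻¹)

0.0018 mol

Photon energy at 295 nm: hc/λ = (6.626×10⁻³⁴)(2.998×10⁸)/(295×10⁻⁹) = 6.734×10⁻¹⁹ J.
Energy delivered: (140 mW)(5706 s) = 798.8 J.
Photons incident: 798.8 / 6.734×10⁻¹⁹ = 1.186×10²¹, i.e. 1.186×10²¹/6.022×10²³ = 0.001969 mol.
Fraction absorbed: 1 − 10^(−1.45) = 0.9645.
Photons absorbed: 0.9645 × 0.001969 = 0.001899 mol.
Product: Φ × n_abs = 0.952 × 0.001899 = 0.001808 mol.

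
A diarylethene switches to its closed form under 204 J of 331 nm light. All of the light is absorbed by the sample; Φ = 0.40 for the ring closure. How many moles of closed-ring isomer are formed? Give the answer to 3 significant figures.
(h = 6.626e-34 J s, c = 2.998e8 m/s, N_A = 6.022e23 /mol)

Photon energy at 331 nm: hc/λ = (6.626e-34)(2.998e8)/(331e-9) = 6.001e-19 J.
Photons incident: 204 / 6.001e-19 = 3.399e20, i.e. 3.399e20/6.022e23 = 5.644e-4 mol.
Product: Φ × n_abs = 0.40 × 5.644e-4 = 2.258e-4 mol.

2.26e-4 mol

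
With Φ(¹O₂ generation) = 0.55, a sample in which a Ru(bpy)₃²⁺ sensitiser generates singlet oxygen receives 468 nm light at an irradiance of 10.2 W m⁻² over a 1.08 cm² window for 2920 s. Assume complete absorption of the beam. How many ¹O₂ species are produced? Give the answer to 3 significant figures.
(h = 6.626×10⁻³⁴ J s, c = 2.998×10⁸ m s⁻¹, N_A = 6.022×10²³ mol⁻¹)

Photon energy at 468 nm: hc/λ = (6.626×10⁻³⁴)(2.998×10⁸)/(468×10⁻⁹) = 4.245×10⁻¹⁹ J.
Energy delivered: (10.2 W m⁻²)(1.08×10⁻⁴ m²)(2920 s) = 3.217 J.
Photons incident: 3.217 / 4.245×10⁻¹⁹ = 7.578×10¹⁸, i.e. 7.578×10¹⁸/6.022×10²³ = 1.258×10⁻⁵ mol.
Product: Φ × n_abs = 0.55 × 1.258×10⁻⁵ = 6.919×10⁻⁶ mol.
As a count: 6.919×10⁻⁶ × 6.022×10²³ = 4.17×10¹⁸.

4.17×10¹⁸ species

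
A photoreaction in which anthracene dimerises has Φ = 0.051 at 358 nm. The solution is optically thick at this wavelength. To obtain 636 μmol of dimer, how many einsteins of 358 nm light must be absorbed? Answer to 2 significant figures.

Product: 636 μmol = 6.36e-4 mol.
Photons that must be absorbed: 6.36e-4 / 0.051 = 0.01247 mol.

0.012 einstein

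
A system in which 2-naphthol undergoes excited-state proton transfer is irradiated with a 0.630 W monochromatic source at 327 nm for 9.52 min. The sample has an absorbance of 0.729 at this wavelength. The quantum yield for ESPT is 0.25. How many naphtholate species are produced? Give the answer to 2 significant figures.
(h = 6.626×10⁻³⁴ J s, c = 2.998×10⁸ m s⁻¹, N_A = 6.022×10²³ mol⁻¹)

Photon energy at 327 nm: hc/λ = (6.626×10⁻³⁴)(2.998×10⁸)/(327×10⁻⁹) = 6.075×10⁻¹⁹ J.
Energy delivered: (0.630 W)(571.2 s) = 359.9 J.
Photons incident: 359.9 / 6.075×10⁻¹⁹ = 5.924×10²⁰, i.e. 5.924×10²⁰/6.022×10²³ = 9.837×10⁻⁴ mol.
Fraction absorbed: 1 − 10^(−0.729) = 0.8134.
Photons absorbed: 0.8134 × 9.837×10⁻⁴ = 8.001×10⁻⁴ mol.
Product: Φ × n_abs = 0.25 × 8.001×10⁻⁴ = 2.000×10⁻⁴ mol.
As a count: 2.000×10⁻⁴ × 6.022×10²³ = 1.2×10²⁰.

1.2×10²⁰ species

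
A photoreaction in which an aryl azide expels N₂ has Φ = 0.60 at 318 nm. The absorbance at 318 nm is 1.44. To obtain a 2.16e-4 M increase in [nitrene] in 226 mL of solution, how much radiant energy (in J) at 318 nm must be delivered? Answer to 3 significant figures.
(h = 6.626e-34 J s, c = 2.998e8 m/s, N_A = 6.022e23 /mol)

Product: (2.16e-4 M)(0.226 L) = 4.882e-5 mol.
Photons that must be absorbed: 4.882e-5 / 0.60 = 8.137e-5 mol.
Fraction absorbed: 1 − 10^(−1.44) = 0.9637.
Incident photons needed: 8.137e-5 / 0.9637 = 8.443e-5 mol.
Photon energy: hc/λ = 6.247e-19 J; per mole, 3.762e5 J mol⁻¹.
Energy required: 8.443e-5 × 3.762e5 = 31.8 J.

31.8 J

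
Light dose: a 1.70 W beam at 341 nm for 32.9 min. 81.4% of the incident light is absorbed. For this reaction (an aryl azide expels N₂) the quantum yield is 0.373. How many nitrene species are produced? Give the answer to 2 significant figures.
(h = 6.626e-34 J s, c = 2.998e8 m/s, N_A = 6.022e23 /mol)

Photon energy at 341 nm: hc/λ = (6.626e-34)(2.998e8)/(341e-9) = 5.825e-19 J.
Energy delivered: (1.70 W)(1974 s) = 3356 J.
Photons incident: 3356 / 5.825e-19 = 5.761e21, i.e. 5.761e21/6.022e23 = 0.009567 mol.
Photons absorbed: 0.814 × 0.009567 = 0.007788 mol.
Product: Φ × n_abs = 0.373 × 0.007788 = 0.002905 mol.
As a count: 0.002905 × 6.022e23 = 1.7e21.

1.7e21 species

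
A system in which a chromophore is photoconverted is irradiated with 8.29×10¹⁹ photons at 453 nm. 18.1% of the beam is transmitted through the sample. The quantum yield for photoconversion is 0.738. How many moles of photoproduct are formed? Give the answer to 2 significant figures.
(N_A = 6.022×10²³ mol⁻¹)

Moles of photons: 8.29×10¹⁹ / 6.022×10²³ = 1.377×10⁻⁴ mol.
Fraction absorbed: 1 − 18.1/100 = 0.8190.
Photons absorbed: 0.8190 × 1.377×10⁻⁴ = 1.128×10⁻⁴ mol.
Product: Φ × n_abs = 0.738 × 1.128×10⁻⁴ = 8.325×10⁻⁵ mol.

8.3×10⁻⁵ mol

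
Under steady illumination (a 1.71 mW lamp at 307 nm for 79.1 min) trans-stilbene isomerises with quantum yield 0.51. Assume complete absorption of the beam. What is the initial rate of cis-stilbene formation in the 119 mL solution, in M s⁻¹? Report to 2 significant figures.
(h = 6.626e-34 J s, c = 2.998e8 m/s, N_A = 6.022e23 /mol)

Photon energy at 307 nm: hc/λ = (6.626e-34)(2.998e8)/(307e-9) = 6.471e-19 J.
Energy delivered: (1.71 mW)(4746 s) = 8.116 J.
Photons incident: 8.116 / 6.471e-19 = 1.254e19, i.e. 1.254e19/6.022e23 = 2.082e-5 mol.
Product formed: 0.51 × 2.082e-5 = 1.062e-5 mol.
Rate: 1.062e-5 mol / (4746 s × 0.119 L) = 1.9e-8 M s⁻¹.

1.9e-8 M s⁻¹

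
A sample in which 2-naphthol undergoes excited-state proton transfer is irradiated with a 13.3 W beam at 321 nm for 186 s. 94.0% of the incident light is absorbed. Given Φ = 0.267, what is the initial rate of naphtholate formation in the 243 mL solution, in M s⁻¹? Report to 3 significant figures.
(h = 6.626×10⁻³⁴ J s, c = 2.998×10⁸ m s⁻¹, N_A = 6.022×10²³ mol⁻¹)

3.69×10⁻⁵ M s⁻¹

Photon energy at 321 nm: hc/λ = (6.626×10⁻³⁴)(2.998×10⁸)/(321×10⁻⁹) = 6.188×10⁻¹⁹ J.
Energy delivered: (13.3 W)(186 s) = 2474 J.
Photons incident: 2474 / 6.188×10⁻¹⁹ = 3.998×10²¹, i.e. 3.998×10²¹/6.022×10²³ = 0.006639 mol.
Photons absorbed: 0.940 × 0.006639 = 0.006241 mol.
Product formed: 0.267 × 0.006241 = 0.001666 mol.
Rate: 0.001666 mol / (186 s × 0.243 L) = 3.69×10⁻⁵ M s⁻¹.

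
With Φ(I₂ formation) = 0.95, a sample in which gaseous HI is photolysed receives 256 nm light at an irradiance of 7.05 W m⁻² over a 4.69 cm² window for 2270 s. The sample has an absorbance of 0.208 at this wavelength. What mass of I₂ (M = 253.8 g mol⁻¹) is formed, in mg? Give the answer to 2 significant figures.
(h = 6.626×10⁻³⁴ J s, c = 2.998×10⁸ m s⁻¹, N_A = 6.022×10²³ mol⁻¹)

Photon energy at 256 nm: hc/λ = (6.626×10⁻³⁴)(2.998×10⁸)/(256×10⁻⁹) = 7.760×10⁻¹⁹ J.
Energy delivered: (7.05 W m⁻²)(4.69×10⁻⁴ m²)(2270 s) = 7.506 J.
Photons incident: 7.506 / 7.760×10⁻¹⁹ = 9.673×10¹⁸, i.e. 9.673×10¹⁸/6.022×10²³ = 1.606×10⁻⁵ mol.
Fraction absorbed: 1 − 10^(−0.208) = 0.3806.
Photons absorbed: 0.3806 × 1.606×10⁻⁵ = 6.112×10⁻⁶ mol.
Product: Φ × n_abs = 0.95 × 6.112×10⁻⁶ = 5.806×10⁻⁶ mol.
Mass: 5.806×10⁻⁶ × 253.8 = 0.001474 g = 1.5 mg.

1.5 mg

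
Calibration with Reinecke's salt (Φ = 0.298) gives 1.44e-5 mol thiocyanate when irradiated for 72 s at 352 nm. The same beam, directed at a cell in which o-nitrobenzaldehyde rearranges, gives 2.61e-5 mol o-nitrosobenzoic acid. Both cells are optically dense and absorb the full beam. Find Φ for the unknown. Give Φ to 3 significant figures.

Photons absorbed by the actinometer: 1.44e-5 / 0.298 = 4.832e-5 mol.
Φ(unknown) = 2.61e-5 / 4.832e-5 = 0.540.

Φ = 0.540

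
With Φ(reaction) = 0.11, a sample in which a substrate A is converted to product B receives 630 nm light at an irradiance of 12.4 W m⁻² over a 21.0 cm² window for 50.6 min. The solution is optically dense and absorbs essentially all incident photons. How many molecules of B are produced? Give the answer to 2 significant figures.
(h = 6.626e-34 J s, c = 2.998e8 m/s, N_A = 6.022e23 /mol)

2.8e19 molecules

Photon energy at 630 nm: hc/λ = (6.626e-34)(2.998e8)/(630e-9) = 3.153e-19 J.
Energy delivered: (12.4 W m⁻²)(21.0e-4 m²)(3036 s) = 79.06 J.
Photons incident: 79.06 / 3.153e-19 = 2.507e20, i.e. 2.507e20/6.022e23 = 4.163e-4 mol.
Product: Φ × n_abs = 0.11 × 4.163e-4 = 4.579e-5 mol.
As a count: 4.579e-5 × 6.022e23 = 2.8e19.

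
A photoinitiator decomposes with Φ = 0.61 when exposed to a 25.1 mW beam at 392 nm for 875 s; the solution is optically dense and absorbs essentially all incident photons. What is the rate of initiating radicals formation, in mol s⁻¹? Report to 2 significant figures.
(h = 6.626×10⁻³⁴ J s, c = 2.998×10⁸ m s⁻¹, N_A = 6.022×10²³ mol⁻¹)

5.0×10⁻⁸ mol s⁻¹

Photon energy at 392 nm: hc/λ = (6.626×10⁻³⁴)(2.998×10⁸)/(392×10⁻⁹) = 5.068×10⁻¹⁹ J.
Energy delivered: (25.1 mW)(875 s) = 21.96 J.
Photons incident: 21.96 / 5.068×10⁻¹⁹ = 4.333×10¹⁹, i.e. 4.333×10¹⁹/6.022×10²³ = 7.195×10⁻⁵ mol.
Product formed: 0.61 × 7.195×10⁻⁵ = 4.389×10⁻⁵ mol.
Rate: 4.389×10⁻⁵ / 875 s = 5.0×10⁻⁸ mol s⁻¹.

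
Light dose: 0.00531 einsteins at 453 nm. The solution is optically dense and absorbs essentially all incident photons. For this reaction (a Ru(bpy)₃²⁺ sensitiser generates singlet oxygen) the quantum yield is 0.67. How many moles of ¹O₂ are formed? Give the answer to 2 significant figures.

0.0036 mol

Product: Φ × n_abs = 0.67 × 0.00531 = 0.003558 mol.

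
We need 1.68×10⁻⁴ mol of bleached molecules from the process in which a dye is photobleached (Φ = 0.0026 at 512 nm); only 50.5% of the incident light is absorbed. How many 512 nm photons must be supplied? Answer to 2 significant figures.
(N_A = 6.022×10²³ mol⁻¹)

Photons that must be absorbed: 1.68×10⁻⁴ / 0.0026 = 0.06462 mol.
Incident photons needed: 0.06462 / 0.505 = 0.1280 mol.
Photon count: 0.1280 × 6.022×10²³ = 7.7×10²².

7.7×10²² photons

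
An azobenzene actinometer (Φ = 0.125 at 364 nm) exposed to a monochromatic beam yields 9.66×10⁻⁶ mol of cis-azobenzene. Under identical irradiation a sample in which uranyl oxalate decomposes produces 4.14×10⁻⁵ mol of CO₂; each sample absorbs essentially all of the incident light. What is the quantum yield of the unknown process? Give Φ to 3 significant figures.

Φ = 0.536

Photons absorbed by the actinometer: 9.66×10⁻⁶ / 0.125 = 7.728×10⁻⁵ mol.
Φ(unknown) = 4.14×10⁻⁵ / 7.728×10⁻⁵ = 0.536.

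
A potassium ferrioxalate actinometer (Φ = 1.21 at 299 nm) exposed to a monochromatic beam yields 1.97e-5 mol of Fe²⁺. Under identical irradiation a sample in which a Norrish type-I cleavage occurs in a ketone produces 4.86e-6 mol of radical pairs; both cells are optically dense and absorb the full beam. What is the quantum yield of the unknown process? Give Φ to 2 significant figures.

Photons absorbed by the actinometer: 1.97e-5 / 1.21 = 1.628e-5 mol.
Φ(unknown) = 4.86e-6 / 1.628e-5 = 0.30.

Φ = 0.30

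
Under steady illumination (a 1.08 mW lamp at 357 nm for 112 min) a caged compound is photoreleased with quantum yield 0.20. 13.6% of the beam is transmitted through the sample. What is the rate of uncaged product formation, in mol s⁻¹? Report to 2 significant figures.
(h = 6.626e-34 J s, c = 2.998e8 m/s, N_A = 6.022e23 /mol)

5.6e-10 mol s⁻¹

Photon energy at 357 nm: hc/λ = (6.626e-34)(2.998e8)/(357e-9) = 5.564e-19 J.
Energy delivered: (1.08 mW)(6720 s) = 7.258 J.
Photons incident: 7.258 / 5.564e-19 = 1.304e19, i.e. 1.304e19/6.022e23 = 2.165e-5 mol.
Fraction absorbed: 1 − 13.6/100 = 0.8640.
Photons absorbed: 0.8640 × 2.165e-5 = 1.871e-5 mol.
Product formed: 0.20 × 1.871e-5 = 3.742e-6 mol.
Rate: 3.742e-6 / 6720 s = 5.6e-10 mol s⁻¹.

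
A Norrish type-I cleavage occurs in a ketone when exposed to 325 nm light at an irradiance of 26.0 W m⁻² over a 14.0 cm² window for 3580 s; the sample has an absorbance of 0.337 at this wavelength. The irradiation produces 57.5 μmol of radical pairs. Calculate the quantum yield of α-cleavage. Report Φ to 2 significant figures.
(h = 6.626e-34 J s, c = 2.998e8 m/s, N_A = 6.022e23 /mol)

Product: 57.5 μmol = 5.75e-5 mol.
Photon energy at 325 nm: hc/λ = (6.626e-34)(2.998e8)/(325e-9) = 6.112e-19 J.
Energy delivered: (26.0 W m⁻²)(14.0e-4 m²)(3580 s) = 130.3 J.
Photons incident: 130.3 / 6.112e-19 = 2.132e20, i.e. 2.132e20/6.022e23 = 3.540e-4 mol.
Fraction absorbed: 1 − 10^(−0.337) = 0.5397.
Photons absorbed: 0.5397 × 3.540e-4 = 1.911e-4 mol.
Φ = 5.75e-5 mol / 1.911e-4 mol photons = 0.30.

Φ = 0.30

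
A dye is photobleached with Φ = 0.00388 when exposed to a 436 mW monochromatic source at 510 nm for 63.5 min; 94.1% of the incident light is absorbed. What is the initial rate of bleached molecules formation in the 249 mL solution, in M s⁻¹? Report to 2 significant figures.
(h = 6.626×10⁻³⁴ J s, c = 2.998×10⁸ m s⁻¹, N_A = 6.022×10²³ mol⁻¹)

Photon energy at 510 nm: hc/λ = (6.626×10⁻³⁴)(2.998×10⁸)/(510×10⁻⁹) = 3.895×10⁻¹⁹ J.
Energy delivered: (436 mW)(3810 s) = 1661 J.
Photons incident: 1661 / 3.895×10⁻¹⁹ = 4.264×10²¹, i.e. 4.264×10²¹/6.022×10²³ = 0.007081 mol.
Photons absorbed: 0.941 × 0.007081 = 0.006663 mol.
Product formed: 0.00388 × 0.006663 = 2.585×10⁻⁵ mol.
Rate: 2.585×10⁻⁵ mol / (3810 s × 0.249 L) = 2.7×10⁻⁸ M s⁻¹.

2.7×10⁻⁸ M s⁻¹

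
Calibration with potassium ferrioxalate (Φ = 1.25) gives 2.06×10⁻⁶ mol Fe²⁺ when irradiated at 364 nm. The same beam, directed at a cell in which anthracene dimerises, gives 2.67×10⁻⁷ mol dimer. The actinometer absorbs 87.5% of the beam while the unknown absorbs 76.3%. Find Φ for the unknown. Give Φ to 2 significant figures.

Photons absorbed by the actinometer: 2.06×10⁻⁶ / 1.25 = 1.648×10⁻⁶ mol.
Incident flux: 1.648×10⁻⁶ / 0.875 = 1.883×10⁻⁶ einstein.
Absorbed by unknown: 0.763 × 1.883×10⁻⁶ = 1.437×10⁻⁶ mol.
Φ(unknown) = 2.67×10⁻⁷ / 1.437×10⁻⁶ = 0.19.

Φ = 0.19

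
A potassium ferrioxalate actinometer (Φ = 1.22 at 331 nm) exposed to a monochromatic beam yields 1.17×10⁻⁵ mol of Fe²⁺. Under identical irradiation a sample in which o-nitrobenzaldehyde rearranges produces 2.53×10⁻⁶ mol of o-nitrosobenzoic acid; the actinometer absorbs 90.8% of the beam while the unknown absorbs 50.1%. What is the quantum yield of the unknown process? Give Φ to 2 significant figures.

Photons absorbed by the actinometer: 1.17×10⁻⁵ / 1.22 = 9.590×10⁻⁶ mol.
Incident flux: 9.590×10⁻⁶ / 0.908 = 1.056×10⁻⁵ einstein.
Absorbed by unknown: 0.501 × 1.056×10⁻⁵ = 5.291×10⁻⁶ mol.
Φ(unknown) = 2.53×10⁻⁶ / 5.291×10⁻⁶ = 0.48.

Φ = 0.48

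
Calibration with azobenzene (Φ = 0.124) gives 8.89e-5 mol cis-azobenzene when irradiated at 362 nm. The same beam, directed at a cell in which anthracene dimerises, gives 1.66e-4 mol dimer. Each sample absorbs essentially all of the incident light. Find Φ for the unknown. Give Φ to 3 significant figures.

Photons absorbed by the actinometer: 8.89e-5 / 0.124 = 7.169e-4 mol.
Φ(unknown) = 1.66e-4 / 7.169e-4 = 0.232.

Φ = 0.232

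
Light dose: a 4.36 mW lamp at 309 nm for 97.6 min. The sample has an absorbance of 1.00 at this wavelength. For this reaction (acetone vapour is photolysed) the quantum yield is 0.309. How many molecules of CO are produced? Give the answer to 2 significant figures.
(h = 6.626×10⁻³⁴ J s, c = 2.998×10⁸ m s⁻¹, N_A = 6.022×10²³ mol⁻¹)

1.1×10¹⁹ molecules

Photon energy at 309 nm: hc/λ = (6.626×10⁻³⁴)(2.998×10⁸)/(309×10⁻⁹) = 6.429×10⁻¹⁹ J.
Energy delivered: (4.36 mW)(5856 s) = 25.53 J.
Photons incident: 25.53 / 6.429×10⁻¹⁹ = 3.971×10¹⁹, i.e. 3.971×10¹⁹/6.022×10²³ = 6.594×10⁻⁵ mol.
Fraction absorbed: 1 − 10^(−1.00) = 0.9000.
Photons absorbed: 0.9000 × 6.594×10⁻⁵ = 5.935×10⁻⁵ mol.
Product: Φ × n_abs = 0.309 × 5.935×10⁻⁵ = 1.834×10⁻⁵ mol.
As a count: 1.834×10⁻⁵ × 6.022×10²³ = 1.1×10¹⁹.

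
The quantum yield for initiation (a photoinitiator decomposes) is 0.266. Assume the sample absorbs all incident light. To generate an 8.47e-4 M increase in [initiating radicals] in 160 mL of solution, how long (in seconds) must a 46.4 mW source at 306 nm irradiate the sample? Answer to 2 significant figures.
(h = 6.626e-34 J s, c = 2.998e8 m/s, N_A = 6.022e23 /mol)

t ≈ 4300 s

Product: (8.47e-4 M)(0.16 L) = 1.355e-4 mol.
Photons that must be absorbed: 1.355e-4 / 0.266 = 5.094e-4 mol.
Photon energy: hc/λ = 6.492e-19 J; per mole, 3.909e5 J mol⁻¹.
Energy required: 5.094e-4 × 3.909e5 = 199.1 J.
Time: 199.1 J / 0.0464 W = 4300 s.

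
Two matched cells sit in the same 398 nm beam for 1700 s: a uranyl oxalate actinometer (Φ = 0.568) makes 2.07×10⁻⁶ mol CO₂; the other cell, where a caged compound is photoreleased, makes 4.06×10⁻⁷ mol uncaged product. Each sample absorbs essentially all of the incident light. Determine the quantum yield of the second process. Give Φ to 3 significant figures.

Photons absorbed by the actinometer: 2.07×10⁻⁶ / 0.568 = 3.644×10⁻⁶ mol.
Φ(unknown) = 4.06×10⁻⁷ / 3.644×10⁻⁶ = 0.111.

Φ = 0.111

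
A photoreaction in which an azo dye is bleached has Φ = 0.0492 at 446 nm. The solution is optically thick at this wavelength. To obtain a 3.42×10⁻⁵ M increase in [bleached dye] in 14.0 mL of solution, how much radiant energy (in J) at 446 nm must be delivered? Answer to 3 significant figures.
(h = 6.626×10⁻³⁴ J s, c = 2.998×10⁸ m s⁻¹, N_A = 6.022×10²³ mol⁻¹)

Product: (3.42×10⁻⁵ M)(0.014 L) = 4.788×10⁻⁷ mol.
Photons that must be absorbed: 4.788×10⁻⁷ / 0.0492 = 9.732×10⁻⁶ mol.
Photon energy: hc/λ = 4.454×10⁻¹⁹ J; per mole, 2.682×10⁵ J mol⁻¹.
Energy required: 9.732×10⁻⁶ × 2.682×10⁵ = 2.61 J.

2.61 J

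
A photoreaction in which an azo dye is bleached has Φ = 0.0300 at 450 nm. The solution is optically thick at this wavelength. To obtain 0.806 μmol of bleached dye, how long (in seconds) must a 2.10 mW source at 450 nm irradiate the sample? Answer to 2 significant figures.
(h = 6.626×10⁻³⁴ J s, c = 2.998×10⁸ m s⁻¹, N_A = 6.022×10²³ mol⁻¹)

Product: 0.806 μmol = 8.06×10⁻⁷ mol.
Photons that must be absorbed: 8.06×10⁻⁷ / 0.0300 = 2.687×10⁻⁵ mol.
Photon energy: hc/λ = 4.414×10⁻¹⁹ J; per mole, 2.658×10⁵ J mol⁻¹.
Energy required: 2.687×10⁻⁵ × 2.658×10⁵ = 7.142 J.
Time: 7.142 J / 0.0021 W = 3400 s.

t ≈ 3400 s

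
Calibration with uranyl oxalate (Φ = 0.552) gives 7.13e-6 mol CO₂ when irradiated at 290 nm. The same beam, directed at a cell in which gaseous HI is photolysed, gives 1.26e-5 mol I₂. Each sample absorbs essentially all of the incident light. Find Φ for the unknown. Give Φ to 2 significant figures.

Photons absorbed by the actinometer: 7.13e-6 / 0.552 = 1.292e-5 mol.
Φ(unknown) = 1.26e-5 / 1.292e-5 = 0.98.

Φ = 0.98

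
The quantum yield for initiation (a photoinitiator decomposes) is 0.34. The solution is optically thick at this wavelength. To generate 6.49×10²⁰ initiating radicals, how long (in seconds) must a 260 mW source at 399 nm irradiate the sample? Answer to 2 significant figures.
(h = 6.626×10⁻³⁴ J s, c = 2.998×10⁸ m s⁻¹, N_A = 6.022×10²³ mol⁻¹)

t ≈ 3700 s

Product: 6.49×10²⁰ / 6.022×10²³ = 0.001078 mol.
Photons that must be absorbed: 0.001078 / 0.34 = 0.003171 mol.
Photon energy: hc/λ = 4.979×10⁻¹⁹ J; per mole, 2.998×10⁵ J mol⁻¹.
Energy required: 0.003171 × 2.998×10⁵ = 950.7 J.
Time: 950.7 J / 0.26 W = 3700 s.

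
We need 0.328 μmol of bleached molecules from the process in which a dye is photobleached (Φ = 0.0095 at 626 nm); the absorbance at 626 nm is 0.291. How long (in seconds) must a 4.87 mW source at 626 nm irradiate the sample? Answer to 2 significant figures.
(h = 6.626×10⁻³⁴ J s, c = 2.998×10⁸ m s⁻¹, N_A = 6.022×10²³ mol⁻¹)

Product: 0.328 μmol = 3.28×10⁻⁷ mol.
Photons that must be absorbed: 3.28×10⁻⁷ / 0.0095 = 3.453×10⁻⁵ mol.
Fraction absorbed: 1 − 10^(−0.291) = 0.4883.
Incident photons needed: 3.453×10⁻⁵ / 0.4883 = 7.071×10⁻⁵ mol.
Photon energy: hc/λ = 3.173×10⁻¹⁹ J; per mole, 1.911×10⁵ J mol⁻¹.
Energy required: 7.071×10⁻⁵ × 1.911×10⁵ = 13.51 J.
Time: 13.51 J / 0.00487 W = 2800 s.

t ≈ 2800 s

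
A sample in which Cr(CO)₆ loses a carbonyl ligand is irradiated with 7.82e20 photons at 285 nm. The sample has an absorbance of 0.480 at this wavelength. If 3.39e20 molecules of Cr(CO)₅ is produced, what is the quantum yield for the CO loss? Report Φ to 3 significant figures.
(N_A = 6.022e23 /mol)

Product: 3.39e20 / 6.022e23 = 5.629e-4 mol.
Moles of photons: 7.82e20 / 6.022e23 = 0.001299 mol.
Fraction absorbed: 1 − 10^(−0.480) = 0.6689.
Photons absorbed: 0.6689 × 0.001299 = 8.689e-4 mol.
Φ = 5.629e-4 mol / 8.689e-4 mol photons = 0.648.

Φ = 0.648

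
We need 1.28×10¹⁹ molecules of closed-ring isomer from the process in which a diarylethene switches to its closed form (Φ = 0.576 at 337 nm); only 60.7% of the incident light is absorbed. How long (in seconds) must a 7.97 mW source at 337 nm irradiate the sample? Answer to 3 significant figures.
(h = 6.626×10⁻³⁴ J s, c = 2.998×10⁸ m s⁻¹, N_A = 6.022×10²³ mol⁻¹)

Product: 1.28×10¹⁹ / 6.022×10²³ = 2.126×10⁻⁵ mol.
Photons that must be absorbed: 2.126×10⁻⁵ / 0.576 = 3.691×10⁻⁵ mol.
Incident photons needed: 3.691×10⁻⁵ / 0.607 = 6.081×10⁻⁵ mol.
Photon energy: hc/λ = 5.895×10⁻¹⁹ J; per mole, 3.550×10⁵ J mol⁻¹.
Energy required: 6.081×10⁻⁵ × 3.550×10⁵ = 21.59 J.
Time: 21.59 J / 0.00797 W = 2710 s.

t ≈ 2710 s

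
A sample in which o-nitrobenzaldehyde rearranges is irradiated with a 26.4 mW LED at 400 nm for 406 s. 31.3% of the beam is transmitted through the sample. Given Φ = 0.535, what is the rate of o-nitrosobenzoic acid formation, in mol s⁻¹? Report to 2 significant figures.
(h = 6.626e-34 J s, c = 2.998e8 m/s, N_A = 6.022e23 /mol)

Photon energy at 400 nm: hc/λ = (6.626e-34)(2.998e8)/(400e-9) = 4.966e-19 J.
Energy delivered: (26.4 mW)(406 s) = 10.72 J.
Photons incident: 10.72 / 4.966e-19 = 2.159e19, i.e. 2.159e19/6.022e23 = 3.585e-5 mol.
Fraction absorbed: 1 − 31.3/100 = 0.6870.
Photons absorbed: 0.6870 × 3.585e-5 = 2.463e-5 mol.
Product formed: 0.535 × 2.463e-5 = 1.318e-5 mol.
Rate: 1.318e-5 / 406 s = 3.2e-8 mol s⁻¹.

3.2e-8 mol s⁻¹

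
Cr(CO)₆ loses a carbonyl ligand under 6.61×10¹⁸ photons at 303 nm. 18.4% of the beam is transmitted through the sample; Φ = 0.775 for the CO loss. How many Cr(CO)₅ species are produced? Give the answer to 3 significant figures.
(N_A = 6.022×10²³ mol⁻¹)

Moles of photons: 6.61×10¹⁸ / 6.022×10²³ = 1.098×10⁻⁵ mol.
Fraction absorbed: 1 − 18.4/100 = 0.8160.
Photons absorbed: 0.8160 × 1.098×10⁻⁵ = 8.960×10⁻⁶ mol.
Product: Φ × n_abs = 0.775 × 8.960×10⁻⁶ = 6.944×10⁻⁶ mol.
As a count: 6.944×10⁻⁶ × 6.022×10²³ = 4.18×10¹⁸.

4.18×10¹⁸ species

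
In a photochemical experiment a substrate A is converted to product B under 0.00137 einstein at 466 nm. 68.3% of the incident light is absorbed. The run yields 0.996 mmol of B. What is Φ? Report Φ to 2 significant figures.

Φ = 1.1

Product: 0.996 mmol = 9.96e-4 mol.
Photons absorbed: 0.683 × 0.00137 = 9.357e-4 mol.
Φ = 9.96e-4 mol / 9.357e-4 mol photons = 1.1.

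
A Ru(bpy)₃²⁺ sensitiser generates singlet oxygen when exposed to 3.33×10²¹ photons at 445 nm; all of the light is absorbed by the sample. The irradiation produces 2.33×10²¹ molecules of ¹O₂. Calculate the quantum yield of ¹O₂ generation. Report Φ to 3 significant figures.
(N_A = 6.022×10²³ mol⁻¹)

Φ = 0.700

Product: 2.33×10²¹ / 6.022×10²³ = 0.003869 mol.
Moles of photons: 3.33×10²¹ / 6.022×10²³ = 0.005530 mol.
Φ = 0.003869 mol / 0.005530 mol photons = 0.700.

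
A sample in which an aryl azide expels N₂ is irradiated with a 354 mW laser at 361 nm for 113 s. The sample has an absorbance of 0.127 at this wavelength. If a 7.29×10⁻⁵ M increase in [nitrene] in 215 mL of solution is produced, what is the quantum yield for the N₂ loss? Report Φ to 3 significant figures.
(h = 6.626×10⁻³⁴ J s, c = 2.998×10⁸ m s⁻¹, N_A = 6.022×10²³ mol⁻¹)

Φ = 0.512

Product: (7.29×10⁻⁵ M)(0.215 L) = 1.567×10⁻⁵ mol.
Photon energy at 361 nm: hc/λ = (6.626×10⁻³⁴)(2.998×10⁸)/(361×10⁻⁹) = 5.503×10⁻¹⁹ J.
Energy delivered: (354 mW)(113 s) = 40.00 J.
Photons incident: 40.00 / 5.503×10⁻¹⁹ = 7.269×10¹⁹, i.e. 7.269×10¹⁹/6.022×10²³ = 1.207×10⁻⁴ mol.
Fraction absorbed: 1 − 10^(−0.127) = 0.2536.
Photons absorbed: 0.2536 × 1.207×10⁻⁴ = 3.061×10⁻⁵ mol.
Φ = 1.567×10⁻⁵ mol / 3.061×10⁻⁵ mol photons = 0.512.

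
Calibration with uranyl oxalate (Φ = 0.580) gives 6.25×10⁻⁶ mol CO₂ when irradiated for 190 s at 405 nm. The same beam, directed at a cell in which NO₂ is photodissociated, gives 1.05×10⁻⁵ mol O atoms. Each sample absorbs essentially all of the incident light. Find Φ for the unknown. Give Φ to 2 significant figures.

Φ = 0.97

Photons absorbed by the actinometer: 6.25×10⁻⁶ / 0.580 = 1.078×10⁻⁵ mol.
Φ(unknown) = 1.05×10⁻⁵ / 1.078×10⁻⁵ = 0.97.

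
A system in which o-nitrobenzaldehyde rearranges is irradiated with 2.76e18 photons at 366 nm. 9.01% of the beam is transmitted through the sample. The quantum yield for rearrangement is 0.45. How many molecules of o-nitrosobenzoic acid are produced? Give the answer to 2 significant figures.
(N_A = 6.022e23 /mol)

Moles of photons: 2.76e18 / 6.022e23 = 4.583e-6 mol.
Fraction absorbed: 1 − 9.01/100 = 0.9099.
Photons absorbed: 0.9099 × 4.583e-6 = 4.170e-6 mol.
Product: Φ × n_abs = 0.45 × 4.170e-6 = 1.877e-6 mol.
As a count: 1.877e-6 × 6.022e23 = 1.1e18.

1.1e18 molecules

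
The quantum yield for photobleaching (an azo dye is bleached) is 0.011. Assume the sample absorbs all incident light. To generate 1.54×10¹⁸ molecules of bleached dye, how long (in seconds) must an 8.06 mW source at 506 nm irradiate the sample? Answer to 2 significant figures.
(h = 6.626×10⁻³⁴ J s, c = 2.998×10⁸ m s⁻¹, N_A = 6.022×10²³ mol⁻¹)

t ≈ 6800 s

Product: 1.54×10¹⁸ / 6.022×10²³ = 2.557×10⁻⁶ mol.
Photons that must be absorbed: 2.557×10⁻⁶ / 0.011 = 2.325×10⁻⁴ mol.
Photon energy: hc/λ = 3.926×10⁻¹⁹ J; per mole, 2.364×10⁵ J mol⁻¹.
Energy required: 2.325×10⁻⁴ × 2.364×10⁵ = 54.96 J.
Time: 54.96 J / 0.00806 W = 6800 s.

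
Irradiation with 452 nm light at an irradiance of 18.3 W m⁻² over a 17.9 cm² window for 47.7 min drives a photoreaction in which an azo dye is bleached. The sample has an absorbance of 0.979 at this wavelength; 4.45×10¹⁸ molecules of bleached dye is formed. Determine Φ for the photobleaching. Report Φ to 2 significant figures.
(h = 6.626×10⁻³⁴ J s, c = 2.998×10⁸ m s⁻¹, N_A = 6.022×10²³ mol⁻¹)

Φ = 0.023

Product: 4.45×10¹⁸ / 6.022×10²³ = 7.390×10⁻⁶ mol.
Photon energy at 452 nm: hc/λ = (6.626×10⁻³⁴)(2.998×10⁸)/(452×10⁻⁹) = 4.395×10⁻¹⁹ J.
Energy delivered: (18.3 W m⁻²)(17.9×10⁻⁴ m²)(2862 s) = 93.75 J.
Photons incident: 93.75 / 4.395×10⁻¹⁹ = 2.133×10²⁰, i.e. 2.133×10²⁰/6.022×10²³ = 3.542×10⁻⁴ mol.
Fraction absorbed: 1 − 10^(−0.979) = 0.8950.
Photons absorbed: 0.8950 × 3.542×10⁻⁴ = 3.170×10⁻⁴ mol.
Φ = 7.390×10⁻⁶ mol / 3.170×10⁻⁴ mol photons = 0.023.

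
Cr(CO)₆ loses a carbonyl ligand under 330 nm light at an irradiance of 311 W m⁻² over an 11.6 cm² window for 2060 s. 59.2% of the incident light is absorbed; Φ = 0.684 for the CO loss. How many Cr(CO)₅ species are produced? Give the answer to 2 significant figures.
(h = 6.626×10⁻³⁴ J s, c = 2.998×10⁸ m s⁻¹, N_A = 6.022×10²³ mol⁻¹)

5.0×10²⁰ species

Photon energy at 330 nm: hc/λ = (6.626×10⁻³⁴)(2.998×10⁸)/(330×10⁻⁹) = 6.020×10⁻¹⁹ J.
Energy delivered: (311 W m⁻²)(11.6×10⁻⁴ m²)(2060 s) = 743.2 J.
Photons incident: 743.2 / 6.020×10⁻¹⁹ = 1.235×10²¹, i.e. 1.235×10²¹/6.022×10²³ = 0.002051 mol.
Photons absorbed: 0.592 × 0.002051 = 0.001214 mol.
Product: Φ × n_abs = 0.684 × 0.001214 = 8.304×10⁻⁴ mol.
As a count: 8.304×10⁻⁴ × 6.022×10²³ = 5.0×10²⁰.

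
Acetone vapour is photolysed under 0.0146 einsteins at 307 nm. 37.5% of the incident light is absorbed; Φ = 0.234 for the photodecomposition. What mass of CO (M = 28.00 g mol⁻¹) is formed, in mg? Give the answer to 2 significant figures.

Photons absorbed: 0.375 × 0.0146 = 0.005475 mol.
Product: Φ × n_abs = 0.234 × 0.005475 = 0.001281 mol.
Mass: 0.001281 × 28.00 = 0.03587 g = 36 mg.

36 mg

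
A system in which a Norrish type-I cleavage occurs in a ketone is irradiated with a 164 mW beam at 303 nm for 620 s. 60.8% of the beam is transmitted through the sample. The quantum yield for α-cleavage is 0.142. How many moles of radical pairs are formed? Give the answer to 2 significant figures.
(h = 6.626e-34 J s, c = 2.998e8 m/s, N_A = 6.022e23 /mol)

Photon energy at 303 nm: hc/λ = (6.626e-34)(2.998e8)/(303e-9) = 6.556e-19 J.
Energy delivered: (164 mW)(620 s) = 101.7 J.
Photons incident: 101.7 / 6.556e-19 = 1.551e20, i.e. 1.551e20/6.022e23 = 2.576e-4 mol.
Fraction absorbed: 1 − 60.8/100 = 0.3920.
Photons absorbed: 0.3920 × 2.576e-4 = 1.010e-4 mol.
Product: Φ × n_abs = 0.142 × 1.010e-4 = 1.434e-5 mol.

1.4e-5 mol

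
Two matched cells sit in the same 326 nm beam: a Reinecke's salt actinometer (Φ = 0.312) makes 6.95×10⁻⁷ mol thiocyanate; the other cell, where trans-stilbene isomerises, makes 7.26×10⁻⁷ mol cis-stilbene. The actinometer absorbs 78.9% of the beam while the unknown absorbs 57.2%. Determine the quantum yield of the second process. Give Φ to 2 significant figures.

Photons absorbed by the actinometer: 6.95×10⁻⁷ / 0.312 = 2.228×10⁻⁶ mol.
Incident flux: 2.228×10⁻⁶ / 0.789 = 2.824×10⁻⁶ einstein.
Absorbed by unknown: 0.572 × 2.824×10⁻⁶ = 1.615×10⁻⁶ mol.
Φ(unknown) = 7.26×10⁻⁷ / 1.615×10⁻⁶ = 0.45.

Φ = 0.45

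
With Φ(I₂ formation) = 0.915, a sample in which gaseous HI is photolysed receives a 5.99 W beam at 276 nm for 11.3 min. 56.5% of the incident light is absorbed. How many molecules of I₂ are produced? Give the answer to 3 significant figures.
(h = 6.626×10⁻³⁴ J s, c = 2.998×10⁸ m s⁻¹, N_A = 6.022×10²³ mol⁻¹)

2.92×10²¹ molecules

Photon energy at 276 nm: hc/λ = (6.626×10⁻³⁴)(2.998×10⁸)/(276×10⁻⁹) = 7.197×10⁻¹⁹ J.
Energy delivered: (5.99 W)(678 s) = 4061 J.
Photons incident: 4061 / 7.197×10⁻¹⁹ = 5.643×10²¹, i.e. 5.643×10²¹/6.022×10²³ = 0.009371 mol.
Photons absorbed: 0.565 × 0.009371 = 0.005295 mol.
Product: Φ × n_abs = 0.915 × 0.005295 = 0.004845 mol.
As a count: 0.004845 × 6.022×10²³ = 2.92×10²¹.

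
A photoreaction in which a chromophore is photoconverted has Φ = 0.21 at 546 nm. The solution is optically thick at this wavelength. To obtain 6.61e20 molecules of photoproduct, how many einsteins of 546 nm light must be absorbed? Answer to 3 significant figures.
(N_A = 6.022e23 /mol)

0.00523 einstein

Product: 6.61e20 / 6.022e23 = 0.001098 mol.
Photons that must be absorbed: 0.001098 / 0.21 = 0.005229 mol.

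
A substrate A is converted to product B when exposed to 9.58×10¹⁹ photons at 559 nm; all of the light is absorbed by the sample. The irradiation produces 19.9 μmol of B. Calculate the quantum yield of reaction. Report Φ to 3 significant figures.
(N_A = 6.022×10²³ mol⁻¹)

Φ = 0.125

Product: 19.9 μmol = 1.99×10⁻⁵ mol.
Moles of photons: 9.58×10¹⁹ / 6.022×10²³ = 1.591×10⁻⁴ mol.
Φ = 1.99×10⁻⁵ mol / 1.591×10⁻⁴ mol photons = 0.125.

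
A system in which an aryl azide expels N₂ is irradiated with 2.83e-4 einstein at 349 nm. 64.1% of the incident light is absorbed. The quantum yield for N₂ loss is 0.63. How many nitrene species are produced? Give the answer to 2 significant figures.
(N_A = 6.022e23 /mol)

Photons absorbed: 0.641 × 2.83e-4 = 1.814e-4 mol.
Product: Φ × n_abs = 0.63 × 1.814e-4 = 1.143e-4 mol.
As a count: 1.143e-4 × 6.022e23 = 6.9e19.

6.9e19 species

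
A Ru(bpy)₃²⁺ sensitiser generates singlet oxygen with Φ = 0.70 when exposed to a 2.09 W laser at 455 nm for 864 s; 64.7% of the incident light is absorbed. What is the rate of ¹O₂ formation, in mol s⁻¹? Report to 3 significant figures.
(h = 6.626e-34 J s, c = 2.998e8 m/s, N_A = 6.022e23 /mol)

3.60e-6 mol s⁻¹

Photon energy at 455 nm: hc/λ = (6.626e-34)(2.998e8)/(455e-9) = 4.366e-19 J.
Energy delivered: (2.09 W)(864 s) = 1806 J.
Photons incident: 1806 / 4.366e-19 = 4.137e21, i.e. 4.137e21/6.022e23 = 0.006870 mol.
Photons absorbed: 0.647 × 0.006870 = 0.004445 mol.
Product formed: 0.70 × 0.004445 = 0.003112 mol.
Rate: 0.003112 / 864 s = 3.60e-6 mol s⁻¹.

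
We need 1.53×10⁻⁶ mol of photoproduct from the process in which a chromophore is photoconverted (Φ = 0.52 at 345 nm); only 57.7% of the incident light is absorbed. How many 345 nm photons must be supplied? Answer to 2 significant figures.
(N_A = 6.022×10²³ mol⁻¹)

3.1×10¹⁸ photons

Photons that must be absorbed: 1.53×10⁻⁶ / 0.52 = 2.942×10⁻⁶ mol.
Incident photons needed: 2.942×10⁻⁶ / 0.577 = 5.099×10⁻⁶ mol.
Photon count: 5.099×10⁻⁶ × 6.022×10²³ = 3.1×10¹⁸.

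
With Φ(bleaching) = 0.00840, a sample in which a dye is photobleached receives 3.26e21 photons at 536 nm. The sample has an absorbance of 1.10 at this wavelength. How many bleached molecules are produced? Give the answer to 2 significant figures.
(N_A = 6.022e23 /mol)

2.5e19 bleached molecules

Moles of photons: 3.26e21 / 6.022e23 = 0.005413 mol.
Fraction absorbed: 1 − 10^(−1.10) = 0.9206.
Photons absorbed: 0.9206 × 0.005413 = 0.004983 mol.
Product: Φ × n_abs = 0.00840 × 0.004983 = 4.186e-5 mol.
As a count: 4.186e-5 × 6.022e23 = 2.5e19.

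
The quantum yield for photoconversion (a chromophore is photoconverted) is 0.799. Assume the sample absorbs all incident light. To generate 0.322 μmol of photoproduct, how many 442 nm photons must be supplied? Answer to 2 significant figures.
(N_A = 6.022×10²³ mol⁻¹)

Product: 0.322 μmol = 3.22×10⁻⁷ mol.
Photons that must be absorbed: 3.22×10⁻⁷ / 0.799 = 4.030×10⁻⁷ mol.
Photon count: 4.030×10⁻⁷ × 6.022×10²³ = 2.4×10¹⁷.

2.4×10¹⁷ photons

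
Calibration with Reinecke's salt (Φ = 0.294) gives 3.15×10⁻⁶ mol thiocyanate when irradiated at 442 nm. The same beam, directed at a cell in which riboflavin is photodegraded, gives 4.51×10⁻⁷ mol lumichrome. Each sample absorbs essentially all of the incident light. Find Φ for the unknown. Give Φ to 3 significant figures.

Photons absorbed by the actinometer: 3.15×10⁻⁶ / 0.294 = 1.071×10⁻⁵ mol.
Φ(unknown) = 4.51×10⁻⁷ / 1.071×10⁻⁵ = 0.0421.

Φ = 0.0421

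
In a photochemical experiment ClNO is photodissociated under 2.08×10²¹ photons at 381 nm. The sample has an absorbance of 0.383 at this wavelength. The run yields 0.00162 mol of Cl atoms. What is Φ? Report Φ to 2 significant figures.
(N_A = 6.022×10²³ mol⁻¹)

Φ = 0.80

Moles of photons: 2.08×10²¹ / 6.022×10²³ = 0.003454 mol.
Fraction absorbed: 1 − 10^(−0.383) = 0.5860.
Photons absorbed: 0.5860 × 0.003454 = 0.002024 mol.
Φ = 0.00162 mol / 0.002024 mol photons = 0.80.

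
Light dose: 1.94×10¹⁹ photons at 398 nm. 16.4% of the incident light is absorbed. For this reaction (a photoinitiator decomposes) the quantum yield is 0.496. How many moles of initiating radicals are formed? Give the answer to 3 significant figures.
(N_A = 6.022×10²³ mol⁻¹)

Moles of photons: 1.94×10¹⁹ / 6.022×10²³ = 3.222×10⁻⁵ mol.
Photons absorbed: 0.164 × 3.222×10⁻⁵ = 5.284×10⁻⁶ mol.
Product: Φ × n_abs = 0.496 × 5.284×10⁻⁶ = 2.621×10⁻⁶ mol.

2.62×10⁻⁶ mol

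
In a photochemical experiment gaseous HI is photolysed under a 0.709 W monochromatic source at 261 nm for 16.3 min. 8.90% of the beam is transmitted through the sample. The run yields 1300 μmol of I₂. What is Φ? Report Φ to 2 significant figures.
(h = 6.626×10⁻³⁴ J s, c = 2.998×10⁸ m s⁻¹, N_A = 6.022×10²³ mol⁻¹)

Product: 1300 μmol = 0.00130 mol.
Photon energy at 261 nm: hc/λ = (6.626×10⁻³⁴)(2.998×10⁸)/(261×10⁻⁹) = 7.611×10⁻¹⁹ J.
Energy delivered: (0.709 W)(978 s) = 693.4 J.
Photons incident: 693.4 / 7.611×10⁻¹⁹ = 9.110×10²⁰, i.e. 9.110×10²⁰/6.022×10²³ = 0.001513 mol.
Fraction absorbed: 1 − 8.90/100 = 0.9110.
Photons absorbed: 0.9110 × 0.001513 = 0.001378 mol.
Φ = 0.00130 mol / 0.001378 mol photons = 0.94.

Φ = 0.94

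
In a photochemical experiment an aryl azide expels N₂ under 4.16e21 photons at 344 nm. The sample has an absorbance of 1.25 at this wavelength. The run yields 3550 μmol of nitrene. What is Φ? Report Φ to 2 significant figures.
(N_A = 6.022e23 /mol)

Φ = 0.54

Product: 3550 μmol = 0.00355 mol.
Moles of photons: 4.16e21 / 6.022e23 = 0.006908 mol.
Fraction absorbed: 1 − 10^(−1.25) = 0.9438.
Photons absorbed: 0.9438 × 0.006908 = 0.006520 mol.
Φ = 0.00355 mol / 0.006520 mol photons = 0.54.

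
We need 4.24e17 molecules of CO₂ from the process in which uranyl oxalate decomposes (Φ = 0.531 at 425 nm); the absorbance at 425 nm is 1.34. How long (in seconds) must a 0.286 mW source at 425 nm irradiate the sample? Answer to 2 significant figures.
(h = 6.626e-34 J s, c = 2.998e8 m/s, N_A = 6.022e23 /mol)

Product: 4.24e17 / 6.022e23 = 7.041e-7 mol.
Photons that must be absorbed: 7.041e-7 / 0.531 = 1.326e-6 mol.
Fraction absorbed: 1 − 10^(−1.34) = 0.9543.
Incident photons needed: 1.326e-6 / 0.9543 = 1.390e-6 mol.
Photon energy: hc/λ = 4.674e-19 J; per mole, 2.815e5 J mol⁻¹.
Energy required: 1.390e-6 × 2.815e5 = 0.3913 J.
Time: 0.3913 J / 0.000286 W = 1400 s.

t ≈ 1400 s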